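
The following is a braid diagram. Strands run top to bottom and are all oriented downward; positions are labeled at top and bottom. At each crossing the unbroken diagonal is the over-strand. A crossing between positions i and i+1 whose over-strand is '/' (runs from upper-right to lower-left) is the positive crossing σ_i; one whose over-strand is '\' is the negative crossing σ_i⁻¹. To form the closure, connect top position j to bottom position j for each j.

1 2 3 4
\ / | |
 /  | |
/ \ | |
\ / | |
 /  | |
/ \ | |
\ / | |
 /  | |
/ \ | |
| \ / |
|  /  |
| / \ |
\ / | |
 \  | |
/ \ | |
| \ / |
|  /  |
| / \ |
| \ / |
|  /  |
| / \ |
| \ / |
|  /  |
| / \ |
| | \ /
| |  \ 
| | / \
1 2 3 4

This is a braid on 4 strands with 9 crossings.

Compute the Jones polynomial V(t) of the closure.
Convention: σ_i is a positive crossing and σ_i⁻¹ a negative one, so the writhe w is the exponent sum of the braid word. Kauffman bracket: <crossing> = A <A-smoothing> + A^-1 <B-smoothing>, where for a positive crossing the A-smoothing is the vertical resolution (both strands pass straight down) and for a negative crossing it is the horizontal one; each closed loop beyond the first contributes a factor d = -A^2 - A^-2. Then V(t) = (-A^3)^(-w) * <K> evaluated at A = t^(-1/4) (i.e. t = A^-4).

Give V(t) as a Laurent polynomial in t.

Reading the diagram top to bottom ('/'-over between positions i,i+1 = s_i, '\'-over = s_i^-1): braid word = s1 s1 s1 s2 s1^-1 s2 s2 s2 s3^-1.
The presented braid s1 s1 s1 s2 s1^-1 s2 s2 s2 s3^-1 on 4 strands reduces by inverse Markov moves (closure unchanged at each step):
  Destabilize: the word has the form β·s3^-1 where s3^-1 occurs only as the final letter (β ∈ B_3); drop it and the last strand → 3 strands.
Reduced to β = s1 s1 s1 s2 s1^-1 s2 s2 s2 on 3 strands, 8 crossings.
Compute on β:
Braid: s1 s1 s1 s2 s1^-1 s2 s2 s2 on 3 strands, 8 crossings.
Writhe w = (#positive) - (#negative) = 7 - 1 = 6.
State-sum expansion of <K>. There are 2^8 = 256 states.
Each crossing splits two ways (0=vertical, 1=horizontal). The state's weight is A^(#A-smoothings - #B-smoothings) * d^(loops - 1).
Tabulate the states by total A-exponent and number of loops L (A-exp: L × count):
  A^8: L=2 ×1
  A^6: L=1 ×4, L=3 ×4
  A^4: L=2 ×25, L=4 ×3
  A^2: L=1 ×21, L=3 ×34, L=5 ×1
  A^0: L=2 ×48, L=4 ×22
  A^-2: L=3 ×49, L=5 ×7
  A^-4: L=4 ×27, L=6 ×1
  A^-6: L=5 ×8
  A^-8: L=6 ×1
Each group contributes A^e * Σ count * d^(L-1):
Powers of d = -A^2 - A^-2: d^2 = A^4 + 2 + A^-4; d^3 = -A^6 - 3*A^2 - 3*A^-2 - A^-6; d^4 = A^8 + 4*A^4 + 6 + 4*A^-4 + A^-8; d^5 = -A^10 - 5*A^6 - 10*A^2 - 10*A^-2 - 5*A^-6 - A^-10.
  A^8 * (d) = -A^10 - A^6
  A^6 * (4 + 4*d^2) = 4*A^10 + 12*A^6 + 4*A^2
  A^4 * (25*d + 3*d^3) = -3*A^10 - 34*A^6 - 34*A^2 - 3*A^-2
  A^2 * (21 + 34*d^2 + d^4) = A^10 + 38*A^6 + 95*A^2 + 38*A^-2 + A^-6
  A^0 * (48*d + 22*d^3) = -22*A^6 - 114*A^2 - 114*A^-2 - 22*A^-6
  A^-2 * (49*d^2 + 7*d^4) = 7*A^6 + 77*A^2 + 140*A^-2 + 77*A^-6 + 7*A^-10
  A^-4 * (27*d^3 + d^5) = -A^6 - 32*A^2 - 91*A^-2 - 91*A^-6 - 32*A^-10 - A^-14
  A^-6 * (8*d^4) = 8*A^2 + 32*A^-2 + 48*A^-6 + 32*A^-10 + 8*A^-14
  A^-8 * (d^5) = -A^2 - 5*A^-2 - 10*A^-6 - 10*A^-10 - 5*A^-14 - A^-18
Summing the groups: <K> = A^10 - A^6 + 3*A^2 - 3*A^-2 + 3*A^-6 - 3*A^-10 + 2*A^-14 - A^-18
Normalise by the writhe: (-A^3)^(-w) = (-A^3)^(-6) = A^-18, so f(A) = A^-18 * <K> = A^-8 - A^-12 + 3*A^-16 - 3*A^-20 + 3*A^-24 - 3*A^-28 + 2*A^-32 - A^-36.
Substitute A = t^(-1/4), i.e. A^e → t^(-e/4): V(t) = -t^9 + 2*t^8 - 3*t^7 + 3*t^6 - 3*t^5 + 3*t^4 - t^3 + t^2

Answer: -t^9 + 2*t^8 - 3*t^7 + 3*t^6 - 3*t^5 + 3*t^4 - t^3 + t^2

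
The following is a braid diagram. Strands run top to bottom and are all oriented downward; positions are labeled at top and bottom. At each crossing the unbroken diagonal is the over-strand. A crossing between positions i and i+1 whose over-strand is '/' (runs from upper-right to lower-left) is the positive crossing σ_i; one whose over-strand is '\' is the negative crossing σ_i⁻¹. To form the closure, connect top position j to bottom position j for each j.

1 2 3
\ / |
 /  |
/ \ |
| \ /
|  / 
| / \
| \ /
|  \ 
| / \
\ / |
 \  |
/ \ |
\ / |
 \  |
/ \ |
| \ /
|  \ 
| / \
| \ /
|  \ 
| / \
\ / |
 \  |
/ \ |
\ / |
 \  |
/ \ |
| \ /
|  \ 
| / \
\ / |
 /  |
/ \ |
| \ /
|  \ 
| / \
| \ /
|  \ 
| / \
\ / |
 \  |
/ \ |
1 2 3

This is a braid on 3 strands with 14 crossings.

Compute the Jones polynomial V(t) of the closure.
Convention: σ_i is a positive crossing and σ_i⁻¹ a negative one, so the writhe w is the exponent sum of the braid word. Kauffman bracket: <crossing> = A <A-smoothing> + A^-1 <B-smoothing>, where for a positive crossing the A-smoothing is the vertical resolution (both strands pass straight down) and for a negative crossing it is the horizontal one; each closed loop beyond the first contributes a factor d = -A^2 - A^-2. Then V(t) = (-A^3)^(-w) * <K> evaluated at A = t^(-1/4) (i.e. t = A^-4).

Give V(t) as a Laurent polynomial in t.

Reading the diagram top to bottom ('/'-over between positions i,i+1 = s_i, '\'-over = s_i^-1): braid word = s1 s2 s2^-1 s1^-1 s1^-1 s2^-1 s2^-1 s1^-1 s1^-1 s2^-1 s1 s2^-1 s2^-1 s1^-1.
The presented braid s1 s2 s2^-1 s1^-1 s1^-1 s2^-1 s2^-1 s1^-1 s1^-1 s2^-1 s1 s2^-1 s2^-1 s1^-1 on 3 strands reduces by inverse Markov moves (closure unchanged at each step):
  Deconjugate: the word is γ·β·γ⁻¹ with γ = s1 s2 (prefix) and γ⁻¹ = s2^-1 s1^-1 (suffix); strip both.
Reduced to β = s2^-1 s1^-1 s1^-1 s2^-1 s2^-1 s1^-1 s1^-1 s2^-1 s1 s2^-1 on 3 strands, 10 crossings.
Compute on β:
Braid: s2^-1 s1^-1 s1^-1 s2^-1 s2^-1 s1^-1 s1^-1 s2^-1 s1 s2^-1 on 3 strands, 10 crossings.
Writhe w = (#positive) - (#negative) = 1 - 9 = -8.
State-sum expansion of <K>. There are 2^10 = 1024 states.
Each crossing splits two ways (0=vertical, 1=horizontal). The state's weight is A^(#A-smoothings - #B-smoothings) * d^(loops - 1).
Tabulate the states by total A-exponent and number of loops L (A-exp: L × count):
  A^10: L=6 ×1
  A^8: L=5 ×10
  A^6: L=4 ×41, L=6 ×4
  A^4: L=3 ×86, L=5 ×34
  A^2: L=2 ×92, L=4 ×114, L=6 ×4
  A^0: L=1 ×40, L=3 ×185, L=5 ×27
  A^-2: L=2 ×142, L=4 ×67, L=6 ×1
  A^-4: L=1 ×40, L=3 ×76, L=5 ×4
  A^-6: L=2 ×39, L=4 ×6
  A^-8: L=1 ×5, L=3 ×5
  A^-10: L=2 ×1
Each group contributes A^e * Σ count * d^(L-1):
Powers of d = -A^2 - A^-2: d^2 = A^4 + 2 + A^-4; d^3 = -A^6 - 3*A^2 - 3*A^-2 - A^-6; d^4 = A^8 + 4*A^4 + 6 + 4*A^-4 + A^-8; d^5 = -A^10 - 5*A^6 - 10*A^2 - 10*A^-2 - 5*A^-6 - A^-10.
  A^10 * (d^5) = -A^20 - 5*A^16 - 10*A^12 - 10*A^8 - 5*A^4 - 1
  A^8 * (10*d^4) = 10*A^16 + 40*A^12 + 60*A^8 + 40*A^4 + 10
  A^6 * (41*d^3 + 4*d^5) = -4*A^16 - 61*A^12 - 163*A^8 - 163*A^4 - 61 - 4*A^-4
  A^4 * (86*d^2 + 34*d^4) = 34*A^12 + 222*A^8 + 376*A^4 + 222 + 34*A^-4
  A^2 * (92*d + 114*d^3 + 4*d^5) = -4*A^12 - 134*A^8 - 474*A^4 - 474 - 134*A^-4 - 4*A^-8
  A^0 * (40 + 185*d^2 + 27*d^4) = 27*A^8 + 293*A^4 + 572 + 293*A^-4 + 27*A^-8
  A^-2 * (142*d + 67*d^3 + d^5) = -A^8 - 72*A^4 - 353 - 353*A^-4 - 72*A^-8 - A^-12
  A^-4 * (40 + 76*d^2 + 4*d^4) = 4*A^4 + 92 + 216*A^-4 + 92*A^-8 + 4*A^-12
  A^-6 * (39*d + 6*d^3) = -6 - 57*A^-4 - 57*A^-8 - 6*A^-12
  A^-8 * (5 + 5*d^2) = 5*A^-4 + 15*A^-8 + 5*A^-12
  A^-10 * (d) = -A^-8 - A^-12
Summing the groups: <K> = -A^20 + A^16 - A^12 + A^8 - A^4 + 1 + A^-12
Normalise by the writhe: (-A^3)^(-w) = (-A^3)^(8) = A^24, so f(A) = A^24 * <K> = -A^44 + A^40 - A^36 + A^32 - A^28 + A^24 + A^12.
Substitute A = t^(-1/4), i.e. A^e → t^(-e/4): V(t) = t^-3 + t^-6 - t^-7 + t^-8 - t^-9 + t^-10 - t^-11

Answer: t^-3 + t^-6 - t^-7 + t^-8 - t^-9 + t^-10 - t^-11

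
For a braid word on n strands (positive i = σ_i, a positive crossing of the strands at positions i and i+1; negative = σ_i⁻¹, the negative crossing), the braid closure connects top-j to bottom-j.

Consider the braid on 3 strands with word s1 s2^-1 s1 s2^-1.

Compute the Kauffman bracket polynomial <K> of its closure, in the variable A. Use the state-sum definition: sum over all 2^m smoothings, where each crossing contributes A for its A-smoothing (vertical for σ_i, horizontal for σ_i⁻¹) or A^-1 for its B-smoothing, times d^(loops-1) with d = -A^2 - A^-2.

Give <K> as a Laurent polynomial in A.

Braid: s1 s2^-1 s1 s2^-1 on 3 strands, 4 crossings.
Writhe w = (#positive) - (#negative) = 2 - 2 = 0.
State-sum expansion of <K>. There are 2^4 = 16 states.
Smooth each crossing (0=||, 1=⌣⌢); contribution A^(Σ sign_k(1-2s_k)) * d^(L-1).
  state 0000: A-exp=+0, loops=3, term = A^0 * d^2
  state 0001: A-exp=+2, loops=2, term = A^2 * d^1
  state 0010: A-exp=-2, loops=2, term = A^-2 * d^1
  state 0011: A-exp=+0, loops=1, term = A^0 * d^0
  state 0100: A-exp=+2, loops=2, term = A^2 * d^1
  state 0101: A-exp=+4, loops=3, term = A^4 * d^2
  state 0110: A-exp=+0, loops=1, term = A^0 * d^0
  state 0111: A-exp=+2, loops=2, term = A^2 * d^1
  state 1000: A-exp=-2, loops=2, term = A^-2 * d^1
  state 1001: A-exp=+0, loops=1, term = A^0 * d^0
  state 1010: A-exp=-4, loops=3, term = A^-4 * d^2
  state 1011: A-exp=-2, loops=2, term = A^-2 * d^1
  state 1100: A-exp=+0, loops=1, term = A^0 * d^0
  state 1101: A-exp=+2, loops=2, term = A^2 * d^1
  state 1110: A-exp=-2, loops=2, term = A^-2 * d^1
  state 1111: A-exp=+0, loops=1, term = A^0 * d^0
Collect the terms by A-exponent (count of states per loop number):
Powers of d = -A^2 - A^-2: d^2 = A^4 + 2 + A^-4.
  A^4 * (d^2) = A^8 + 2*A^4 + 1
  A^2 * (4*d) = -4*A^4 - 4
  A^0 * (5 + d^2) = A^4 + 7 + A^-4
  A^-2 * (4*d) = -4 - 4*A^-4
  A^-4 * (d^2) = 1 + 2*A^-4 + A^-8
Summing the groups: <K> = A^8 - A^4 + 1 - A^-4 + A^-8

Answer: A^8 - A^4 + 1 - A^-4 + A^-8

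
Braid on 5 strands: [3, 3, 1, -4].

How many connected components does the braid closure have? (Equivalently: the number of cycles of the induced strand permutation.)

3

Derivation:
Track the strand permutation on 5 strands, starting from identity.
  step 1: s3 swaps positions 3,4 -> [1 2 4 3 5]
  step 2: s3 swaps positions 3,4 -> [1 2 3 4 5]
  step 3: s1 swaps positions 1,2 -> [2 1 3 4 5]
  step 4: s4^-1 swaps positions 4,5 -> [2 1 3 5 4]
Final permutation (position -> original strand): [2 1 3 5 4]
Closure components = cycle count of this permutation = 3.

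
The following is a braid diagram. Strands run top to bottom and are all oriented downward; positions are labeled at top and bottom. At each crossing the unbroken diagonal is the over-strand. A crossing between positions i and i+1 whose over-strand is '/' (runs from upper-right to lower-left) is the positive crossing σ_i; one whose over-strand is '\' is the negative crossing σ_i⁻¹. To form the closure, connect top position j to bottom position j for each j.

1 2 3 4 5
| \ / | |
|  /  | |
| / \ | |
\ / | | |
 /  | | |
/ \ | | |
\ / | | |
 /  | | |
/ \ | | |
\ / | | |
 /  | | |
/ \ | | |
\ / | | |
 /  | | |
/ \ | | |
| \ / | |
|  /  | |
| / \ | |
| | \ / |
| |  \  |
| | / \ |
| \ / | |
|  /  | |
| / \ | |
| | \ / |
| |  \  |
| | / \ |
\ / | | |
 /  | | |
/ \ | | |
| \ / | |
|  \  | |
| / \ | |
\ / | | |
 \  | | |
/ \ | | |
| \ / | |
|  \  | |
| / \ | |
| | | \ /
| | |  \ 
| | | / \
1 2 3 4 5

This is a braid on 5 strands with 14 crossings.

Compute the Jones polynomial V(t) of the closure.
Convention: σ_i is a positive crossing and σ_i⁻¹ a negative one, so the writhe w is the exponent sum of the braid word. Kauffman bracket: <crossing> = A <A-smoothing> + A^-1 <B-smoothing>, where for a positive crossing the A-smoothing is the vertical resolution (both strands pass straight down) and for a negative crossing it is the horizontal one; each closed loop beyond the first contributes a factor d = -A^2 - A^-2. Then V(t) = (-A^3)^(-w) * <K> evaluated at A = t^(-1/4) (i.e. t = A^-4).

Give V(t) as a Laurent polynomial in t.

Reading the diagram top to bottom ('/'-over between positions i,i+1 = s_i, '\'-over = s_i^-1): braid word = s2 s1 s1 s1 s1 s2 s3^-1 s2 s3^-1 s1 s2^-1 s1^-1 s2^-1 s4^-1.
The presented braid s2 s1 s1 s1 s1 s2 s3^-1 s2 s3^-1 s1 s2^-1 s1^-1 s2^-1 s4^-1 on 5 strands reduces by inverse Markov moves (closure unchanged at each step):
  Destabilize: the word has the form β·s4^-1 where s4^-1 occurs only as the final letter (β ∈ B_4); drop it and the last strand → 4 strands.
  Deconjugate: the word is γ·β·γ⁻¹ with γ = s2 s1 (prefix) and γ⁻¹ = s1^-1 s2^-1 (suffix); strip both.
Reduced to β = s1 s1 s1 s2 s3^-1 s2 s3^-1 s1 s2^-1 on 4 strands, 9 crossings.
Compute on β:
Braid: s1 s1 s1 s2 s3^-1 s2 s3^-1 s1 s2^-1 on 4 strands, 9 crossings.
Writhe w = (#positive) - (#negative) = 6 - 3 = 3.
Computing the Kauffman bracket via state sum. There are 2^9 = 512 states.
Smooth each crossing (0=||, 1=⌣⌢); contribution A^(Σ sign_k(1-2s_k)) * d^(L-1).
Tabulate the states by total A-exponent and number of loops L (A-exp: L × count):
  A^9: L=3 ×1
  A^7: L=2 ×7, L=4 ×2
  A^5: L=1 ×12, L=3 ×24
  A^3: L=2 ×66, L=4 ×18
  A^1: L=1 ×35, L=3 ×84, L=5 ×7
  A^-1: L=2 ×73, L=4 ×52, L=6 ×1
  A^-3: L=3 ×68, L=5 ×16
  A^-5: L=4 ×34, L=6 ×2
  A^-7: L=5 ×9
  A^-9: L=6 ×1
Each group contributes A^e * Σ count * d^(L-1):
Powers of d = -A^2 - A^-2: d^2 = A^4 + 2 + A^-4; d^3 = -A^6 - 3*A^2 - 3*A^-2 - A^-6; d^4 = A^8 + 4*A^4 + 6 + 4*A^-4 + A^-8; d^5 = -A^10 - 5*A^6 - 10*A^2 - 10*A^-2 - 5*A^-6 - A^-10.
  A^9 * (d^2) = A^13 + 2*A^9 + A^5
  A^7 * (7*d + 2*d^3) = -2*A^13 - 13*A^9 - 13*A^5 - 2*A
  A^5 * (12 + 24*d^2) = 24*A^9 + 60*A^5 + 24*A
  A^3 * (66*d + 18*d^3) = -18*A^9 - 120*A^5 - 120*A - 18*A^-3
  A^1 * (35 + 84*d^2 + 7*d^4) = 7*A^9 + 112*A^5 + 245*A + 112*A^-3 + 7*A^-7
  A^-1 * (73*d + 52*d^3 + d^5) = -A^9 - 57*A^5 - 239*A - 239*A^-3 - 57*A^-7 - A^-11
  A^-3 * (68*d^2 + 16*d^4) = 16*A^5 + 132*A + 232*A^-3 + 132*A^-7 + 16*A^-11
  A^-5 * (34*d^3 + 2*d^5) = -2*A^5 - 44*A - 122*A^-3 - 122*A^-7 - 44*A^-11 - 2*A^-15
  A^-7 * (9*d^4) = 9*A + 36*A^-3 + 54*A^-7 + 36*A^-11 + 9*A^-15
  A^-9 * (d^5) = -A - 5*A^-3 - 10*A^-7 - 10*A^-11 - 5*A^-15 - A^-19
Summing the groups: <K> = -A^13 + A^9 - 3*A^5 + 4*A - 4*A^-3 + 4*A^-7 - 3*A^-11 + 2*A^-15 - A^-19
Normalise by the writhe: (-A^3)^(-w) = (-A^3)^(-3) = -A^-9, so f(A) = -A^-9 * <K> = A^4 - 1 + 3*A^-4 - 4*A^-8 + 4*A^-12 - 4*A^-16 + 3*A^-20 - 2*A^-24 + A^-28.
Substitute A = t^(-1/4), i.e. A^e → t^(-e/4): V(t) = t^7 - 2*t^6 + 3*t^5 - 4*t^4 + 4*t^3 - 4*t^2 + 3*t - 1 + t^-1

Answer: t^7 - 2*t^6 + 3*t^5 - 4*t^4 + 4*t^3 - 4*t^2 + 3*t - 1 + t^-1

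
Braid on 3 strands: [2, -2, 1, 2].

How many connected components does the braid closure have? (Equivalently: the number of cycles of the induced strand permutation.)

Track the strand permutation on 3 strands, starting from identity.
  step 1: s2 swaps positions 2,3 -> [1 3 2]
  step 2: s2^-1 swaps positions 2,3 -> [1 2 3]
  step 3: s1 swaps positions 1,2 -> [2 1 3]
  step 4: s2 swaps positions 2,3 -> [2 3 1]
Final permutation (position -> original strand): [2 3 1]
Closure components = cycle count of this permutation = 1.

Answer: 1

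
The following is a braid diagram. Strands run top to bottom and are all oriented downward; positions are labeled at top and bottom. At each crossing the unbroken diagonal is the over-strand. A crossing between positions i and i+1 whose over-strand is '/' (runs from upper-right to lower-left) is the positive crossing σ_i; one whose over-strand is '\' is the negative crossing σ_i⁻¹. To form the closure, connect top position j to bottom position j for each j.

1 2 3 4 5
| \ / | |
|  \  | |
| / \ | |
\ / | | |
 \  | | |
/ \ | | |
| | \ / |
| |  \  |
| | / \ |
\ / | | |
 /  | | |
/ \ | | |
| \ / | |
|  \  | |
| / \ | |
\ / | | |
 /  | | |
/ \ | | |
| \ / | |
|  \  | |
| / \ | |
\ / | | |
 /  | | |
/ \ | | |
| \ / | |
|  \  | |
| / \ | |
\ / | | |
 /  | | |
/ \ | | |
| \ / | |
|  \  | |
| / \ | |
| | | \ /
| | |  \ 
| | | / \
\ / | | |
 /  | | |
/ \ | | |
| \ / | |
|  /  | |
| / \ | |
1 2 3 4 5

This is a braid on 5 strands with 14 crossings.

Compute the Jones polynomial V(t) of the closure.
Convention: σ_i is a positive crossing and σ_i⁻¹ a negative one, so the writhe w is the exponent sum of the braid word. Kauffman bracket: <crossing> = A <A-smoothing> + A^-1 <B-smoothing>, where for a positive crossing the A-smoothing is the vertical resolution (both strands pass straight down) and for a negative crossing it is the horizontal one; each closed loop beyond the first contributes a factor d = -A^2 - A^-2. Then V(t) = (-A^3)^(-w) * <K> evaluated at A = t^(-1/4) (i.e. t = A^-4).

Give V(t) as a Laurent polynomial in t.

t^4 - 4*t^3 + 6*t^2 - 7*t + 9 - 7*t^-1 + 6*t^-2 - 4*t^-3 + t^-4

Derivation:
Reading the diagram top to bottom ('/'-over between positions i,i+1 = s_i, '\'-over = s_i^-1): braid word = s2^-1 s1^-1 s3^-1 s1 s2^-1 s1 s2^-1 s1 s2^-1 s1 s2^-1 s4^-1 s1 s2.
The presented braid s2^-1 s1^-1 s3^-1 s1 s2^-1 s1 s2^-1 s1 s2^-1 s1 s2^-1 s4^-1 s1 s2 on 5 strands reduces by inverse Markov moves (closure unchanged at each step):
  Deconjugate: the word is γ·β·γ⁻¹ with γ = s2^-1 (prefix) and γ⁻¹ = s2 (suffix); strip both.
  Deconjugate: the word is γ·β·γ⁻¹ with γ = s1^-1 (prefix) and γ⁻¹ = s1 (suffix); strip both.
  Destabilize: the word has the form β·s4^-1 where s4^-1 occurs only as the final letter (β ∈ B_4); drop it and the last strand → 4 strands.
Reduced to β = s3^-1 s1 s2^-1 s1 s2^-1 s1 s2^-1 s1 s2^-1 on 4 strands, 9 crossings.
Compute on β:
Braid: s3^-1 s1 s2^-1 s1 s2^-1 s1 s2^-1 s1 s2^-1 on 4 strands, 9 crossings.
Writhe w = (#positive) - (#negative) = 4 - 5 = -1.
State-sum expansion of <K>. There are 2^9 = 512 states.
Each crossing splits two ways (0=vertical, 1=horizontal). The state's weight is A^(#A-smoothings - #B-smoothings) * d^(loops - 1).
Tabulate the states by total A-exponent and number of loops L (A-exp: L × count):
  A^9: L=5 ×1
  A^7: L=4 ×8, L=6 ×1
  A^5: L=3 ×28, L=5 ×8
  A^3: L=2 ×52, L=4 ×32
  A^1: L=1 ×45, L=3 ×77, L=5 ×4
  A^-1: L=2 ×97, L=4 ×29
  A^-3: L=3 ×80, L=5 ×4
  A^-5: L=4 ×36
  A^-7: L=5 ×9
  A^-9: L=6 ×1
Each group contributes A^e * Σ count * d^(L-1):
Powers of d = -A^2 - A^-2: d^2 = A^4 + 2 + A^-4; d^3 = -A^6 - 3*A^2 - 3*A^-2 - A^-6; d^4 = A^8 + 4*A^4 + 6 + 4*A^-4 + A^-8; d^5 = -A^10 - 5*A^6 - 10*A^2 - 10*A^-2 - 5*A^-6 - A^-10.
  A^9 * (d^4) = A^17 + 4*A^13 + 6*A^9 + 4*A^5 + A
  A^7 * (8*d^3 + d^5) = -A^17 - 13*A^13 - 34*A^9 - 34*A^5 - 13*A - A^-3
  A^5 * (28*d^2 + 8*d^4) = 8*A^13 + 60*A^9 + 104*A^5 + 60*A + 8*A^-3
  A^3 * (52*d + 32*d^3) = -32*A^9 - 148*A^5 - 148*A - 32*A^-3
  A^1 * (45 + 77*d^2 + 4*d^4) = 4*A^9 + 93*A^5 + 223*A + 93*A^-3 + 4*A^-7
  A^-1 * (97*d + 29*d^3) = -29*A^5 - 184*A - 184*A^-3 - 29*A^-7
  A^-3 * (80*d^2 + 4*d^4) = 4*A^5 + 96*A + 184*A^-3 + 96*A^-7 + 4*A^-11
  A^-5 * (36*d^3) = -36*A - 108*A^-3 - 108*A^-7 - 36*A^-11
  A^-7 * (9*d^4) = 9*A + 36*A^-3 + 54*A^-7 + 36*A^-11 + 9*A^-15
  A^-9 * (d^5) = -A - 5*A^-3 - 10*A^-7 - 10*A^-11 - 5*A^-15 - A^-19
Summing the groups: <K> = -A^13 + 4*A^9 - 6*A^5 + 7*A - 9*A^-3 + 7*A^-7 - 6*A^-11 + 4*A^-15 - A^-19
Normalise by the writhe: (-A^3)^(-w) = (-A^3)^(1) = -A^3, so f(A) = -A^3 * <K> = A^16 - 4*A^12 + 6*A^8 - 7*A^4 + 9 - 7*A^-4 + 6*A^-8 - 4*A^-12 + A^-16.
Substitute A = t^(-1/4), i.e. A^e → t^(-e/4): V(t) = t^4 - 4*t^3 + 6*t^2 - 7*t + 9 - 7*t^-1 + 6*t^-2 - 4*t^-3 + t^-4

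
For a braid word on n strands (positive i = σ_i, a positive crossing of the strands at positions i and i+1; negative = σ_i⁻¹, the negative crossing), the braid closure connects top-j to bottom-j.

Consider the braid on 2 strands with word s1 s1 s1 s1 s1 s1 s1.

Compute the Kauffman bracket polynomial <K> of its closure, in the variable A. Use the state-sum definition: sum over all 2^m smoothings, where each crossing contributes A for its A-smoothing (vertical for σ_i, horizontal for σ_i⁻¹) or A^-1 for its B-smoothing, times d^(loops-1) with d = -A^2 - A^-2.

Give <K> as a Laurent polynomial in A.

-A^9 - A + A^-3 - A^-7 + A^-11 - A^-15 + A^-19

Derivation:
Braid: s1 s1 s1 s1 s1 s1 s1 on 2 strands, 7 crossings.
Writhe w = (#positive) - (#negative) = 7 - 0 = 7.
State-sum expansion of <K>. There are 2^7 = 128 states.
Smooth each crossing (0=||, 1=⌣⌢); contribution A^(Σ sign_k(1-2s_k)) * d^(L-1).
Tabulate the states by total A-exponent and number of loops L (A-exp: L × count):
  A^7: L=2 ×1
  A^5: L=1 ×7
  A^3: L=2 ×21
  A^1: L=3 ×35
  A^-1: L=4 ×35
  A^-3: L=5 ×21
  A^-5: L=6 ×7
  A^-7: L=7 ×1
Each group contributes A^e * Σ count * d^(L-1):
Powers of d = -A^2 - A^-2: d^2 = A^4 + 2 + A^-4; d^3 = -A^6 - 3*A^2 - 3*A^-2 - A^-6; d^4 = A^8 + 4*A^4 + 6 + 4*A^-4 + A^-8; d^5 = -A^10 - 5*A^6 - 10*A^2 - 10*A^-2 - 5*A^-6 - A^-10; d^6 = A^12 + 6*A^8 + 15*A^4 + 20 + 15*A^-4 + 6*A^-8 + A^-12.
  A^7 * (d) = -A^9 - A^5
  A^5 * (7) = 7*A^5
  A^3 * (21*d) = -21*A^5 - 21*A
  A^1 * (35*d^2) = 35*A^5 + 70*A + 35*A^-3
  A^-1 * (35*d^3) = -35*A^5 - 105*A - 105*A^-3 - 35*A^-7
  A^-3 * (21*d^4) = 21*A^5 + 84*A + 126*A^-3 + 84*A^-7 + 21*A^-11
  A^-5 * (7*d^5) = -7*A^5 - 35*A - 70*A^-3 - 70*A^-7 - 35*A^-11 - 7*A^-15
  A^-7 * (d^6) = A^5 + 6*A + 15*A^-3 + 20*A^-7 + 15*A^-11 + 6*A^-15 + A^-19
Summing the groups: <K> = -A^9 - A + A^-3 - A^-7 + A^-11 - A^-15 + A^-19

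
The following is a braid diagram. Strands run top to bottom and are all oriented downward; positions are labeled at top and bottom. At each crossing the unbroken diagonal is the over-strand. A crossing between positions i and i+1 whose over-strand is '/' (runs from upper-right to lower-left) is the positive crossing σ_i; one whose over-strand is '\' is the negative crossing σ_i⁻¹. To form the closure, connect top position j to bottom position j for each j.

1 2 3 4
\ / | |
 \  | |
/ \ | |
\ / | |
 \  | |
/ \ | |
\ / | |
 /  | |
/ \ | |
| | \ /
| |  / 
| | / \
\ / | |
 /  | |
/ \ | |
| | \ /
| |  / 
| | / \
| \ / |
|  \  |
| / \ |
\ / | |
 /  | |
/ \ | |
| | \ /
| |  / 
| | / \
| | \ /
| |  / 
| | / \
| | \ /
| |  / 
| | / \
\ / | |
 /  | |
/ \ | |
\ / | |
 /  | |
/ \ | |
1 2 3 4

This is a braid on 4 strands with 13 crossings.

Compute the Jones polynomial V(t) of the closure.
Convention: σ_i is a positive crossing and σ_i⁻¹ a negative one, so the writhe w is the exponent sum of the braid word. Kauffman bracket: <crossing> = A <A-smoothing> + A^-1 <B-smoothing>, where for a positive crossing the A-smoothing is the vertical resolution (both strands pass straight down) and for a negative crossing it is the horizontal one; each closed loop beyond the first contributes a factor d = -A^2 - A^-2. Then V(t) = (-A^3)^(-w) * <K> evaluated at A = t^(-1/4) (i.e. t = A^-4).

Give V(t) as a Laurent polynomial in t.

t^11 - 2*t^10 + 2*t^9 - 3*t^8 + 2*t^7 - 2*t^6 + 2*t^5 + t^3

Derivation:
Reading the diagram top to bottom ('/'-over between positions i,i+1 = s_i, '\'-over = s_i^-1): braid word = s1^-1 s1^-1 s1 s3 s1 s3 s2^-1 s1 s3 s3 s3 s1 s1.
The presented braid s1^-1 s1^-1 s1 s3 s1 s3 s2^-1 s1 s3 s3 s3 s1 s1 on 4 strands reduces by inverse Markov moves (closure unchanged at each step):
  Deconjugate: the word is γ·β·γ⁻¹ with γ = s1^-1 s1^-1 (prefix) and γ⁻¹ = s1 s1 (suffix); strip both.
Reduced to β = s1 s3 s1 s3 s2^-1 s1 s3 s3 s3 on 4 strands, 9 crossings.
Compute on β:
Braid: s1 s3 s1 s3 s2^-1 s1 s3 s3 s3 on 4 strands, 9 crossings.
Writhe w = (#positive) - (#negative) = 8 - 1 = 7.
State-sum expansion of <K>. There are 2^9 = 512 states.
Each crossing splits two ways (0=vertical, 1=horizontal). The state's weight is A^(#A-smoothings - #B-smoothings) * d^(loops - 1).
Tabulate the states by total A-exponent and number of loops L (A-exp: L × count):
  A^9: L=3 ×1
  A^7: L=2 ×8, L=4 ×1
  A^5: L=1 ×15, L=3 ×21
  A^3: L=2 ×60, L=4 ×24
  A^1: L=3 ×110, L=5 ×16
  A^-1: L=4 ×120, L=6 ×6
  A^-3: L=5 ×83, L=7 ×1
  A^-5: L=6 ×36
  A^-7: L=7 ×9
  A^-9: L=8 ×1
Each group contributes A^e * Σ count * d^(L-1):
Powers of d = -A^2 - A^-2: d^2 = A^4 + 2 + A^-4; d^3 = -A^6 - 3*A^2 - 3*A^-2 - A^-6; d^4 = A^8 + 4*A^4 + 6 + 4*A^-4 + A^-8; d^5 = -A^10 - 5*A^6 - 10*A^2 - 10*A^-2 - 5*A^-6 - A^-10; d^6 = A^12 + 6*A^8 + 15*A^4 + 20 + 15*A^-4 + 6*A^-8 + A^-12; d^7 = -A^14 - 7*A^10 - 21*A^6 - 35*A^2 - 35*A^-2 - 21*A^-6 - 7*A^-10 - A^-14.
  A^9 * (d^2) = A^13 + 2*A^9 + A^5
  A^7 * (8*d + d^3) = -A^13 - 11*A^9 - 11*A^5 - A
  A^5 * (15 + 21*d^2) = 21*A^9 + 57*A^5 + 21*A
  A^3 * (60*d + 24*d^3) = -24*A^9 - 132*A^5 - 132*A - 24*A^-3
  A^1 * (110*d^2 + 16*d^4) = 16*A^9 + 174*A^5 + 316*A + 174*A^-3 + 16*A^-7
  A^-1 * (120*d^3 + 6*d^5) = -6*A^9 - 150*A^5 - 420*A - 420*A^-3 - 150*A^-7 - 6*A^-11
  A^-3 * (83*d^4 + d^6) = A^9 + 89*A^5 + 347*A + 518*A^-3 + 347*A^-7 + 89*A^-11 + A^-15
  A^-5 * (36*d^5) = -36*A^5 - 180*A - 360*A^-3 - 360*A^-7 - 180*A^-11 - 36*A^-15
  A^-7 * (9*d^6) = 9*A^5 + 54*A + 135*A^-3 + 180*A^-7 + 135*A^-11 + 54*A^-15 + 9*A^-19
  A^-9 * (d^7) = -A^5 - 7*A - 21*A^-3 - 35*A^-7 - 35*A^-11 - 21*A^-15 - 7*A^-19 - A^-23
Summing the groups: <K> = -A^9 - 2*A + 2*A^-3 - 2*A^-7 + 3*A^-11 - 2*A^-15 + 2*A^-19 - A^-23
Normalise by the writhe: (-A^3)^(-w) = (-A^3)^(-7) = -A^-21, so f(A) = -A^-21 * <K> = A^-12 + 2*A^-20 - 2*A^-24 + 2*A^-28 - 3*A^-32 + 2*A^-36 - 2*A^-40 + A^-44.
Substitute A = t^(-1/4), i.e. A^e → t^(-e/4): V(t) = t^11 - 2*t^10 + 2*t^9 - 3*t^8 + 2*t^7 - 2*t^6 + 2*t^5 + t^3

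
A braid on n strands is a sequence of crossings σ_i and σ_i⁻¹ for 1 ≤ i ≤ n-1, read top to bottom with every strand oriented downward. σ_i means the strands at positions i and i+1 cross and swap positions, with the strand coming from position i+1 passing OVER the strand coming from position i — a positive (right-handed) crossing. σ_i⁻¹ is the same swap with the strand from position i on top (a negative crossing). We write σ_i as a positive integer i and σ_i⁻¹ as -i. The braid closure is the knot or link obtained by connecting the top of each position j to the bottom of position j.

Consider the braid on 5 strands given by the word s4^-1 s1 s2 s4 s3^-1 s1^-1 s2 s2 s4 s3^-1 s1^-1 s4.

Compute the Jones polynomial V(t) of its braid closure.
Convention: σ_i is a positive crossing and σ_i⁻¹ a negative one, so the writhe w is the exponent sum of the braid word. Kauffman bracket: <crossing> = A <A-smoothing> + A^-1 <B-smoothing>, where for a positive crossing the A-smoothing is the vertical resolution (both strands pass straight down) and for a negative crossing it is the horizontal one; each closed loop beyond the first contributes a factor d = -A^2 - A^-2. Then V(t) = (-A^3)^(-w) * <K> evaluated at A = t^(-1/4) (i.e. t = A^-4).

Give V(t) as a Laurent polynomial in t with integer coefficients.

The presented braid s4^-1 s1 s2 s4 s3^-1 s1^-1 s2 s2 s4 s3^-1 s1^-1 s4 on 5 strands reduces by inverse Markov moves (closure unchanged at each step):
  Deconjugate: the word is γ·β·γ⁻¹ with γ = s4^-1 s1 (prefix) and γ⁻¹ = s1^-1 s4 (suffix); strip both.
Reduced to β = s2 s4 s3^-1 s1^-1 s2 s2 s4 s3^-1 on 5 strands, 8 crossings.
Compute on β:
Braid: s2 s4 s3^-1 s1^-1 s2 s2 s4 s3^-1 on 5 strands, 8 crossings.
Writhe w = (#positive) - (#negative) = 5 - 3 = 2.
Computing the Kauffman bracket via state sum. There are 2^8 = 256 states.
Each crossing splits two ways (0=vertical, 1=horizontal). The state's weight is A^(#A-smoothings - #B-smoothings) * d^(loops - 1).
Tabulate the states by total A-exponent and number of loops L (A-exp: L × count):
  A^8: L=4 ×1
  A^6: L=3 ×7, L=5 ×1
  A^4: L=2 ×19, L=4 ×9
  A^2: L=1 ×19, L=3 ×35, L=5 ×2
  A^0: L=2 ×48, L=4 ×22
  A^-2: L=3 ×49, L=5 ×7
  A^-4: L=4 ×27, L=6 ×1
  A^-6: L=5 ×8
  A^-8: L=6 ×1
Each group contributes A^e * Σ count * d^(L-1):
Powers of d = -A^2 - A^-2: d^2 = A^4 + 2 + A^-4; d^3 = -A^6 - 3*A^2 - 3*A^-2 - A^-6; d^4 = A^8 + 4*A^4 + 6 + 4*A^-4 + A^-8; d^5 = -A^10 - 5*A^6 - 10*A^2 - 10*A^-2 - 5*A^-6 - A^-10.
  A^8 * (d^3) = -A^14 - 3*A^10 - 3*A^6 - A^2
  A^6 * (7*d^2 + d^4) = A^14 + 11*A^10 + 20*A^6 + 11*A^2 + A^-2
  A^4 * (19*d + 9*d^3) = -9*A^10 - 46*A^6 - 46*A^2 - 9*A^-2
  A^2 * (19 + 35*d^2 + 2*d^4) = 2*A^10 + 43*A^6 + 101*A^2 + 43*A^-2 + 2*A^-6
  A^0 * (48*d + 22*d^3) = -22*A^6 - 114*A^2 - 114*A^-2 - 22*A^-6
  A^-2 * (49*d^2 + 7*d^4) = 7*A^6 + 77*A^2 + 140*A^-2 + 77*A^-6 + 7*A^-10
  A^-4 * (27*d^3 + d^5) = -A^6 - 32*A^2 - 91*A^-2 - 91*A^-6 - 32*A^-10 - A^-14
  A^-6 * (8*d^4) = 8*A^2 + 32*A^-2 + 48*A^-6 + 32*A^-10 + 8*A^-14
  A^-8 * (d^5) = -A^2 - 5*A^-2 - 10*A^-6 - 10*A^-10 - 5*A^-14 - A^-18
Summing the groups: <K> = A^10 - 2*A^6 + 3*A^2 - 3*A^-2 + 4*A^-6 - 3*A^-10 + 2*A^-14 - A^-18
Normalise by the writhe: (-A^3)^(-w) = (-A^3)^(-2) = A^-6, so f(A) = A^-6 * <K> = A^4 - 2 + 3*A^-4 - 3*A^-8 + 4*A^-12 - 3*A^-16 + 2*A^-20 - A^-24.
Substitute A = t^(-1/4), i.e. A^e → t^(-e/4): V(t) = -t^6 + 2*t^5 - 3*t^4 + 4*t^3 - 3*t^2 + 3*t - 2 + t^-1

Answer: -t^6 + 2*t^5 - 3*t^4 + 4*t^3 - 3*t^2 + 3*t - 2 + t^-1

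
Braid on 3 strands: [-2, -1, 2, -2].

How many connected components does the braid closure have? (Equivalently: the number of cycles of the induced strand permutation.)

Track the strand permutation on 3 strands, starting from identity.
  step 1: s2^-1 swaps positions 2,3 -> [1 3 2]
  step 2: s1^-1 swaps positions 1,2 -> [3 1 2]
  step 3: s2 swaps positions 2,3 -> [3 2 1]
  step 4: s2^-1 swaps positions 2,3 -> [3 1 2]
Final permutation (position -> original strand): [3 1 2]
Closure components = cycle count of this permutation = 1.

Answer: 1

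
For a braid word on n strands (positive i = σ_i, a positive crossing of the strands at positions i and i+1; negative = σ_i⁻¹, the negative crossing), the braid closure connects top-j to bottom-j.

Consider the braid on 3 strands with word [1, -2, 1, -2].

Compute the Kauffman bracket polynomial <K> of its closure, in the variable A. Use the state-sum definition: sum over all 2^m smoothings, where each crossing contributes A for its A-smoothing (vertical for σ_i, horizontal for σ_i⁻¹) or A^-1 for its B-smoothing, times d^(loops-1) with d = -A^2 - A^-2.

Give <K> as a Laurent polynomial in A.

A^8 - A^4 + 1 - A^-4 + A^-8

Derivation:
Braid: s1 s2^-1 s1 s2^-1 on 3 strands, 4 crossings.
Writhe w = (#positive) - (#negative) = 2 - 2 = 0.
State-sum expansion of <K>. There are 2^4 = 16 states.
Each crossing splits two ways (0=vertical, 1=horizontal). The state's weight is A^(#A-smoothings - #B-smoothings) * d^(loops - 1).
  state 0000: A-exp=+0, loops=3, term = A^0 * d^2
  state 0001: A-exp=+2, loops=2, term = A^2 * d^1
  state 0010: A-exp=-2, loops=2, term = A^-2 * d^1
  state 0011: A-exp=+0, loops=1, term = A^0 * d^0
  state 0100: A-exp=+2, loops=2, term = A^2 * d^1
  state 0101: A-exp=+4, loops=3, term = A^4 * d^2
  state 0110: A-exp=+0, loops=1, term = A^0 * d^0
  state 0111: A-exp=+2, loops=2, term = A^2 * d^1
  state 1000: A-exp=-2, loops=2, term = A^-2 * d^1
  state 1001: A-exp=+0, loops=1, term = A^0 * d^0
  state 1010: A-exp=-4, loops=3, term = A^-4 * d^2
  state 1011: A-exp=-2, loops=2, term = A^-2 * d^1
  state 1100: A-exp=+0, loops=1, term = A^0 * d^0
  state 1101: A-exp=+2, loops=2, term = A^2 * d^1
  state 1110: A-exp=-2, loops=2, term = A^-2 * d^1
  state 1111: A-exp=+0, loops=1, term = A^0 * d^0
Collect the terms by A-exponent (count of states per loop number):
Powers of d = -A^2 - A^-2: d^2 = A^4 + 2 + A^-4.
  A^4 * (d^2) = A^8 + 2*A^4 + 1
  A^2 * (4*d) = -4*A^4 - 4
  A^0 * (5 + d^2) = A^4 + 7 + A^-4
  A^-2 * (4*d) = -4 - 4*A^-4
  A^-4 * (d^2) = 1 + 2*A^-4 + A^-8
Summing the groups: <K> = A^8 - A^4 + 1 - A^-4 + A^-8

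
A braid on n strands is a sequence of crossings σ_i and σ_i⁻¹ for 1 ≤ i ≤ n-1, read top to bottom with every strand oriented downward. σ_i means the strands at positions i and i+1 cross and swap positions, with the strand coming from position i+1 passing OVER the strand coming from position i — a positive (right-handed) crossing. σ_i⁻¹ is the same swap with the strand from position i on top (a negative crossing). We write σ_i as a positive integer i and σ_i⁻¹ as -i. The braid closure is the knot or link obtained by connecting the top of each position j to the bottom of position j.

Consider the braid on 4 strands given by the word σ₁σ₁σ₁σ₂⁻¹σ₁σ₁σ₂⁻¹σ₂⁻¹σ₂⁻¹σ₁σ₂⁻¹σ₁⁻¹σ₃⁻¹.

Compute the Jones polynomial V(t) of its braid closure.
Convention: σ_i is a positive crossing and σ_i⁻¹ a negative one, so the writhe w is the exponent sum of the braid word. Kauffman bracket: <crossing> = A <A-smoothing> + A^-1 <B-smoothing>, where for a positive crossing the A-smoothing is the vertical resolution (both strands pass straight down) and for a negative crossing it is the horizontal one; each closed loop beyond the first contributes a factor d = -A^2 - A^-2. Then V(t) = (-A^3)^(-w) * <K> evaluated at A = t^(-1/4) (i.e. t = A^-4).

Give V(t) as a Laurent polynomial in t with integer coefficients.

The presented braid s1 s1 s1 s2^-1 s1 s1 s2^-1 s2^-1 s2^-1 s1 s2^-1 s1^-1 s3^-1 on 4 strands reduces by inverse Markov moves (closure unchanged at each step):
  Destabilize: the word has the form β·s3^-1 where s3^-1 occurs only as the final letter (β ∈ B_3); drop it and the last strand → 3 strands.
  Deconjugate: the word is γ·β·γ⁻¹ with γ = s1 (prefix) and γ⁻¹ = s1^-1 (suffix); strip both.
Reduced to β = s1 s1 s2^-1 s1 s1 s2^-1 s2^-1 s2^-1 s1 s2^-1 on 3 strands, 10 crossings.
Compute on β:
Braid: s1 s1 s2^-1 s1 s1 s2^-1 s2^-1 s2^-1 s1 s2^-1 on 3 strands, 10 crossings.
Writhe w = (#positive) - (#negative) = 5 - 5 = 0.
State-sum expansion of <K>. There are 2^10 = 1024 states.
Smooth each crossing (0=||, 1=⌣⌢); contribution A^(Σ sign_k(1-2s_k)) * d^(L-1).
Tabulate the states by total A-exponent and number of loops L (A-exp: L × count):
  A^10: L=6 ×1
  A^8: L=5 ×10
  A^6: L=4 ×43, L=6 ×2
  A^4: L=3 ×98, L=5 ×22
  A^2: L=2 ×121, L=4 ×83, L=6 ×6
  A^0: L=1 ×73, L=3 ×140, L=5 ×38, L=7 ×1
  A^-2: L=2 ×121, L=4 ×79, L=6 ×10
  A^-4: L=3 ×95, L=5 ×24, L=7 ×1
  A^-6: L=4 ×42, L=6 ×3
  A^-8: L=5 ×10
  A^-10: L=6 ×1
Each group contributes A^e * Σ count * d^(L-1):
Powers of d = -A^2 - A^-2: d^2 = A^4 + 2 + A^-4; d^3 = -A^6 - 3*A^2 - 3*A^-2 - A^-6; d^4 = A^8 + 4*A^4 + 6 + 4*A^-4 + A^-8; d^5 = -A^10 - 5*A^6 - 10*A^2 - 10*A^-2 - 5*A^-6 - A^-10; d^6 = A^12 + 6*A^8 + 15*A^4 + 20 + 15*A^-4 + 6*A^-8 + A^-12.
  A^10 * (d^5) = -A^20 - 5*A^16 - 10*A^12 - 10*A^8 - 5*A^4 - 1
  A^8 * (10*d^4) = 10*A^16 + 40*A^12 + 60*A^8 + 40*A^4 + 10
  A^6 * (43*d^3 + 2*d^5) = -2*A^16 - 53*A^12 - 149*A^8 - 149*A^4 - 53 - 2*A^-4
  A^4 * (98*d^2 + 22*d^4) = 22*A^12 + 186*A^8 + 328*A^4 + 186 + 22*A^-4
  A^2 * (121*d + 83*d^3 + 6*d^5) = -6*A^12 - 113*A^8 - 430*A^4 - 430 - 113*A^-4 - 6*A^-8
  A^0 * (73 + 140*d^2 + 38*d^4 + d^6) = A^12 + 44*A^8 + 307*A^4 + 601 + 307*A^-4 + 44*A^-8 + A^-12
  A^-2 * (121*d + 79*d^3 + 10*d^5) = -10*A^8 - 129*A^4 - 458 - 458*A^-4 - 129*A^-8 - 10*A^-12
  A^-4 * (95*d^2 + 24*d^4 + d^6) = A^8 + 30*A^4 + 206 + 354*A^-4 + 206*A^-8 + 30*A^-12 + A^-16
  A^-6 * (42*d^3 + 3*d^5) = -3*A^4 - 57 - 156*A^-4 - 156*A^-8 - 57*A^-12 - 3*A^-16
  A^-8 * (10*d^4) = 10 + 40*A^-4 + 60*A^-8 + 40*A^-12 + 10*A^-16
  A^-10 * (d^5) = -1 - 5*A^-4 - 10*A^-8 - 10*A^-12 - 5*A^-16 - A^-20
Summing the groups: <K> = -A^20 + 3*A^16 - 6*A^12 + 9*A^8 - 11*A^4 + 13 - 11*A^-4 + 9*A^-8 - 6*A^-12 + 3*A^-16 - A^-20
Normalise by the writhe: (-A^3)^(-w) = (-A^3)^(0) = 1, so f(A) = 1 * <K> = -A^20 + 3*A^16 - 6*A^12 + 9*A^8 - 11*A^4 + 13 - 11*A^-4 + 9*A^-8 - 6*A^-12 + 3*A^-16 - A^-20.
Substitute A = t^(-1/4), i.e. A^e → t^(-e/4): V(t) = -t^5 + 3*t^4 - 6*t^3 + 9*t^2 - 11*t + 13 - 11*t^-1 + 9*t^-2 - 6*t^-3 + 3*t^-4 - t^-5

Answer: -t^5 + 3*t^4 - 6*t^3 + 9*t^2 - 11*t + 13 - 11*t^-1 + 9*t^-2 - 6*t^-3 + 3*t^-4 - t^-5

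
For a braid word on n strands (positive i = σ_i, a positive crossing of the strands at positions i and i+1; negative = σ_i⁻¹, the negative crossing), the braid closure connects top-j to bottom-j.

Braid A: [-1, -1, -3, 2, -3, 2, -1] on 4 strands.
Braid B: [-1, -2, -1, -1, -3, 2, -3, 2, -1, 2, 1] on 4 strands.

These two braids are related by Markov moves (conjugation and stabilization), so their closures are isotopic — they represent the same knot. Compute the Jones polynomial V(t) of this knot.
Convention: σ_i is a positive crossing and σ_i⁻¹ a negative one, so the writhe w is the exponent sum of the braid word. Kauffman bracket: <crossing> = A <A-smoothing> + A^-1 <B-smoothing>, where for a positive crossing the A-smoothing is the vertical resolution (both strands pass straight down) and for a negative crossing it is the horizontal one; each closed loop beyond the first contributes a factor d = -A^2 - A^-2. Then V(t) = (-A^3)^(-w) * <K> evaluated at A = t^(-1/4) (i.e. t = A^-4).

Markov-equivalent braids have isotopic closures, hence identical knot invariants. Strip the Markov moves from each word to reach a common short braid β, then compute V(t) once on β.
Braid A: s1^-1 s1^-1 s3^-1 s2 s3^-1 s2 s1^-1 on 4 strands has no conjugating prefix/suffix or stabilization to strip; take β = s1^-1 s1^-1 s3^-1 s2 s3^-1 s2 s1^-1.
Braid B: s1^-1 s2^-1 s1^-1 s1^-1 s3^-1 s2 s3^-1 s2 s1^-1 s2 s1 on 4 strands reduces by inverse Markov moves (closure unchanged at each step):
  Deconjugate: the word is γ·β·γ⁻¹ with γ = s1^-1 s2^-1 (prefix) and γ⁻¹ = s2 s1 (suffix); strip both.
Reduced to β = s1^-1 s1^-1 s3^-1 s2 s3^-1 s2 s1^-1 on 4 strands, 7 crossings.
Both give the same β = s1^-1 s1^-1 s3^-1 s2 s3^-1 s2 s1^-1 on 4 strands, so one state sum suffices:
Braid: s1^-1 s1^-1 s3^-1 s2 s3^-1 s2 s1^-1 on 4 strands, 7 crossings.
Writhe w = (#positive) - (#negative) = 2 - 5 = -3.
State-sum expansion of <K>. There are 2^7 = 128 states.
For each crossing: s=0 is the vertical smoothing, s=1 horizontal. Crossing k contributes A^(sign_k * (1 - 2*s_k)); loop factor d = -A^2 - A^-2.
Tabulate the states by total A-exponent and number of loops L (A-exp: L × count):
  A^7: L=5 ×1
  A^5: L=4 ×7
  A^3: L=3 ×20, L=5 ×1
  A^1: L=2 ×27, L=4 ×8
  A^-1: L=1 ×15, L=3 ×19, L=5 ×1
  A^-3: L=2 ×17, L=4 ×4
  A^-5: L=3 ×7
  A^-7: L=4 ×1
Each group contributes A^e * Σ count * d^(L-1):
Powers of d = -A^2 - A^-2: d^2 = A^4 + 2 + A^-4; d^3 = -A^6 - 3*A^2 - 3*A^-2 - A^-6; d^4 = A^8 + 4*A^4 + 6 + 4*A^-4 + A^-8.
  A^7 * (d^4) = A^15 + 4*A^11 + 6*A^7 + 4*A^3 + A^-1
  A^5 * (7*d^3) = -7*A^11 - 21*A^7 - 21*A^3 - 7*A^-1
  A^3 * (20*d^2 + d^4) = A^11 + 24*A^7 + 46*A^3 + 24*A^-1 + A^-5
  A^1 * (27*d + 8*d^3) = -8*A^7 - 51*A^3 - 51*A^-1 - 8*A^-5
  A^-1 * (15 + 19*d^2 + d^4) = A^7 + 23*A^3 + 59*A^-1 + 23*A^-5 + A^-9
  A^-3 * (17*d + 4*d^3) = -4*A^3 - 29*A^-1 - 29*A^-5 - 4*A^-9
  A^-5 * (7*d^2) = 7*A^-1 + 14*A^-5 + 7*A^-9
  A^-7 * (d^3) = -A^-1 - 3*A^-5 - 3*A^-9 - A^-13
Summing the groups: <K> = A^15 - 2*A^11 + 2*A^7 - 3*A^3 + 3*A^-1 - 2*A^-5 + A^-9 - A^-13
Normalise by the writhe: (-A^3)^(-w) = (-A^3)^(3) = -A^9, so f(A) = -A^9 * <K> = -A^24 + 2*A^20 - 2*A^16 + 3*A^12 - 3*A^8 + 2*A^4 - 1 + A^-4.
Substitute A = t^(-1/4), i.e. A^e → t^(-e/4): V(t) = t - 1 + 2*t^-1 - 3*t^-2 + 3*t^-3 - 2*t^-4 + 2*t^-5 - t^-6

Answer: t - 1 + 2*t^-1 - 3*t^-2 + 3*t^-3 - 2*t^-4 + 2*t^-5 - t^-6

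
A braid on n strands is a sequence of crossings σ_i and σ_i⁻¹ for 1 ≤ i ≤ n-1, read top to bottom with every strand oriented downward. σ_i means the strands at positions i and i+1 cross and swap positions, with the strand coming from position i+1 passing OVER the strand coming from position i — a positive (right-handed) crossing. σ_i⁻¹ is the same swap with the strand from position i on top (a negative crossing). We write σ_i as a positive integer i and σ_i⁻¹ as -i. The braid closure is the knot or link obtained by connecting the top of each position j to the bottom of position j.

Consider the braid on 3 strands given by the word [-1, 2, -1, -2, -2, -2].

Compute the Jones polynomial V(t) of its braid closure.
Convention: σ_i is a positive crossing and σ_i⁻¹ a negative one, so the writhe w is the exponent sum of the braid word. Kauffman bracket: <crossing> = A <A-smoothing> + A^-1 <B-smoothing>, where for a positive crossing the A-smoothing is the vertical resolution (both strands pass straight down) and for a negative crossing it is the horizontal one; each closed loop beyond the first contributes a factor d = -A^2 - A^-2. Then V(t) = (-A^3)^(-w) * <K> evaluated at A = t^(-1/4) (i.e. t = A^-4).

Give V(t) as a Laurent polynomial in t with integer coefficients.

Braid: s1^-1 s2 s1^-1 s2^-1 s2^-1 s2^-1 on 3 strands, 6 crossings.
Writhe w = (#positive) - (#negative) = 1 - 5 = -4.
State-sum expansion of <K>. There are 2^6 = 64 states.
Smooth each crossing (0=||, 1=⌣⌢); contribution A^(Σ sign_k(1-2s_k)) * d^(L-1).
Tabulate the states by total A-exponent and number of loops L (A-exp: L × count):
  A^6: L=4 ×1
  A^4: L=3 ×6
  A^2: L=2 ×12, L=4 ×3
  A^0: L=1 ×9, L=3 ×10, L=5 ×1
  A^-2: L=2 ×12, L=4 ×3
  A^-4: L=1 ×2, L=3 ×4
  A^-6: L=2 ×1
Each group contributes A^e * Σ count * d^(L-1):
Powers of d = -A^2 - A^-2: d^2 = A^4 + 2 + A^-4; d^3 = -A^6 - 3*A^2 - 3*A^-2 - A^-6; d^4 = A^8 + 4*A^4 + 6 + 4*A^-4 + A^-8.
  A^6 * (d^3) = -A^12 - 3*A^8 - 3*A^4 - 1
  A^4 * (6*d^2) = 6*A^8 + 12*A^4 + 6
  A^2 * (12*d + 3*d^3) = -3*A^8 - 21*A^4 - 21 - 3*A^-4
  A^0 * (9 + 10*d^2 + d^4) = A^8 + 14*A^4 + 35 + 14*A^-4 + A^-8
  A^-2 * (12*d + 3*d^3) = -3*A^4 - 21 - 21*A^-4 - 3*A^-8
  A^-4 * (2 + 4*d^2) = 4 + 10*A^-4 + 4*A^-8
  A^-6 * (d) = -A^-4 - A^-8
Summing the groups: <K> = -A^12 + A^8 - A^4 + 2 - A^-4 + A^-8
Normalise by the writhe: (-A^3)^(-w) = (-A^3)^(4) = A^12, so f(A) = A^12 * <K> = -A^24 + A^20 - A^16 + 2*A^12 - A^8 + A^4.
Substitute A = t^(-1/4), i.e. A^e → t^(-e/4): V(t) = t^-1 - t^-2 + 2*t^-3 - t^-4 + t^-5 - t^-6

Answer: t^-1 - t^-2 + 2*t^-3 - t^-4 + t^-5 - t^-6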